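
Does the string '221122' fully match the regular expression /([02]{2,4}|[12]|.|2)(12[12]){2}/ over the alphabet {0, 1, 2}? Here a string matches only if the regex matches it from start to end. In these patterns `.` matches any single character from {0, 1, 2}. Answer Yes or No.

No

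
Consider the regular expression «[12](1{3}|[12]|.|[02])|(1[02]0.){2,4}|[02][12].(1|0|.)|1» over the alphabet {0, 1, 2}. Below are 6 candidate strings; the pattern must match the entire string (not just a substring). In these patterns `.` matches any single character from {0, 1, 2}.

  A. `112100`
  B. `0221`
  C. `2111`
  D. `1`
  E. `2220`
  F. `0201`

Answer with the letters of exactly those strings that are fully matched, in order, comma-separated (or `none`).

B, C, D, E, F

A → no match
B → match
C → match
D → match
E → match
F → match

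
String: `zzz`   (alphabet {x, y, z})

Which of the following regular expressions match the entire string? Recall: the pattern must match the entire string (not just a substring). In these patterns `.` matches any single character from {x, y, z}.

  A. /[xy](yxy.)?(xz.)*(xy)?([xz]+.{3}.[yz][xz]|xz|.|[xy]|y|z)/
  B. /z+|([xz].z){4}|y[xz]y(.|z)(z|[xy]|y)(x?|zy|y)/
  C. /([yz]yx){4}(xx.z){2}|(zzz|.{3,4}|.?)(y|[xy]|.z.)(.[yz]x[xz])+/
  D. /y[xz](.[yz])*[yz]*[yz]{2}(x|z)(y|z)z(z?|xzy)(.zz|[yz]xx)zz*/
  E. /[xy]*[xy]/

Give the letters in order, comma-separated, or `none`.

B

A → no match
B → match
C → no match
D → no match — must start with `y`
E → no match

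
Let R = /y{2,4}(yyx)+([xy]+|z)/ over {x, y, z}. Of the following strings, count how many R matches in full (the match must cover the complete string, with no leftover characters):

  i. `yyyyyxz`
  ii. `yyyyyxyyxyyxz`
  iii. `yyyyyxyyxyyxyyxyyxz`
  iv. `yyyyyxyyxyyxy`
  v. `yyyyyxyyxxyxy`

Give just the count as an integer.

i. `yyyyyxz` → match
ii → match
iii → match
iv → match
v → match
Total matched: 5

5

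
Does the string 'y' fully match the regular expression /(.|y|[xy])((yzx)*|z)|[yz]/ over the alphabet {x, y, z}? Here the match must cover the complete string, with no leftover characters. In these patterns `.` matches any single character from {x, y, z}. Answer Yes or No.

Yes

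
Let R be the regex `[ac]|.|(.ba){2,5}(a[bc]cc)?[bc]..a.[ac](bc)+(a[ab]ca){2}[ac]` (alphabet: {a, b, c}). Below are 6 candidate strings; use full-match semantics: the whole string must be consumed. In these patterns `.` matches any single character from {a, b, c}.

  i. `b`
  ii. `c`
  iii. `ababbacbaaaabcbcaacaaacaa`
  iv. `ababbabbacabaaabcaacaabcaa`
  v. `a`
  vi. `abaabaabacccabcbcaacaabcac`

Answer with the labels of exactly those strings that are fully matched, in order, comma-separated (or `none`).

i → match
ii → match
iii → match
iv → match
v → match
vi → match

i, ii, iii, iv, v, vi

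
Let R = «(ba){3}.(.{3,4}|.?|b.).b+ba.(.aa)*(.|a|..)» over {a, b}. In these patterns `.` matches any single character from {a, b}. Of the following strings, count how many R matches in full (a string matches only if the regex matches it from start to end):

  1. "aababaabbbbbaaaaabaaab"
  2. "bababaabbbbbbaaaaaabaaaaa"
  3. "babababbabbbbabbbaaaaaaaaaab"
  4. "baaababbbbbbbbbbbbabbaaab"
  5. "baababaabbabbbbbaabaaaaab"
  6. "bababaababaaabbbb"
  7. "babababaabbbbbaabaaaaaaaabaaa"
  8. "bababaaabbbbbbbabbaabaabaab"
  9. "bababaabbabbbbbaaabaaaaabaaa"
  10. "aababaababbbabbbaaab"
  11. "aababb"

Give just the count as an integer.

1 → no match — must start with "ba"
2 → no match
3 → no match
4 → no match
5 → no match
6 → no match
7 → match
8 → match
9 → no match
10 → no match — must start with "ba"
11 → no match — must start with "ba"
Total matched: 2

2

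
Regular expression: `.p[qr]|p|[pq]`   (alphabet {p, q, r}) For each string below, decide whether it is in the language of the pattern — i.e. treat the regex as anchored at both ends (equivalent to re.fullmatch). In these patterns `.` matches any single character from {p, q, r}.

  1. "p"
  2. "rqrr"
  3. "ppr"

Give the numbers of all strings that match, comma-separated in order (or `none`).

1 → match
2 → no match
3 → match

1, 3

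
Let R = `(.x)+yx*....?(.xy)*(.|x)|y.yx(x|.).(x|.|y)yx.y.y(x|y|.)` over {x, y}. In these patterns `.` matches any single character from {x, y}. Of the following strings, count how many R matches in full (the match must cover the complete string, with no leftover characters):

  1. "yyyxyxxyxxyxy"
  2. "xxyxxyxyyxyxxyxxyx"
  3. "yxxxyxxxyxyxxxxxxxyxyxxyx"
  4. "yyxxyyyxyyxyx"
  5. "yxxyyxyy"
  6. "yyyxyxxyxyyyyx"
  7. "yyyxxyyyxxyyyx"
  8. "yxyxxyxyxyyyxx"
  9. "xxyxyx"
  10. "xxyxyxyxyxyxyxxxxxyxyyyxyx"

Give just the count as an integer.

5

1 → no match
2 → match
3 → match
4 → no match
5. "yxxyyxyy" → no match
6 → match
7 → match
8 → no match
9. "xxyxyx" → no match
10 → match
Total matched: 5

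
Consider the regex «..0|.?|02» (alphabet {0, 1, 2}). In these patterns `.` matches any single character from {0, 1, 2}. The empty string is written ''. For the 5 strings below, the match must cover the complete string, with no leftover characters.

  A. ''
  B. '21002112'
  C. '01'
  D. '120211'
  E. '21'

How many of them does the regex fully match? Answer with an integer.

1

A → match
B → no match
C → no match
D → no match
E → no match
Total matched: 1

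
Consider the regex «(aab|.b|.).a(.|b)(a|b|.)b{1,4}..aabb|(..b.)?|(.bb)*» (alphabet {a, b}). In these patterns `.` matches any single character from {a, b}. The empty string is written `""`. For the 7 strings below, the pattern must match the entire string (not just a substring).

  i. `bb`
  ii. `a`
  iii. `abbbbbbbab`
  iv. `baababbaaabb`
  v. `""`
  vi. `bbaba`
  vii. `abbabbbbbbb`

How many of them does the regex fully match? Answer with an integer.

i. `bb` → no match
ii. `a` → no match
iii. `abbbbbbbab` → no match
iv. `baababbaaabb` → match
v. `""` → match
vi. `bbaba` → no match
vii. `abbabbbbbbb` → no match
Total matched: 2

2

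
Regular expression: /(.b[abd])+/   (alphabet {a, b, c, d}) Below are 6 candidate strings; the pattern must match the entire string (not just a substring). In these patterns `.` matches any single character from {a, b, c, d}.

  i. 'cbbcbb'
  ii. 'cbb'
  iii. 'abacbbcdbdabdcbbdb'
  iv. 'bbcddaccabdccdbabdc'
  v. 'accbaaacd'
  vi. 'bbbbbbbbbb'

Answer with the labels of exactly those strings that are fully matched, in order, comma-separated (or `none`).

i → match
ii → match
iii → no match
iv → no match
v → no match
vi → no match

i, ii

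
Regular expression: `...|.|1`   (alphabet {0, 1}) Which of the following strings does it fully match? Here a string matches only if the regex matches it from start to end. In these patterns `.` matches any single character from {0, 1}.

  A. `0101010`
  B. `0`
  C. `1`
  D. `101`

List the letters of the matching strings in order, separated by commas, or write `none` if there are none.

A. `0101010` → no match
B. `0` → match
C. `1` → match
D. `101` → match

B, C, D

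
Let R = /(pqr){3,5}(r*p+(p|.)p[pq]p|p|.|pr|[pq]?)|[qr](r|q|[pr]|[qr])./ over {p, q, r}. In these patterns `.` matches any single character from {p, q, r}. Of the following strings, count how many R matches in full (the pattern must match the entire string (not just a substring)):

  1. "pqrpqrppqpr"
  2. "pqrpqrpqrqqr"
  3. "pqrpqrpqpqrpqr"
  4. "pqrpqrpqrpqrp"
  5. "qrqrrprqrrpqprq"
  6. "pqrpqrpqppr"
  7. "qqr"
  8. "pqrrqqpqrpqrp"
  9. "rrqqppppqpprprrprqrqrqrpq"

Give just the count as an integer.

2

1 → no match
2 → no match
3 → no match
4 → match
5 → no match
6 → no match
7 → match
8 → no match
9 → no match
Total matched: 2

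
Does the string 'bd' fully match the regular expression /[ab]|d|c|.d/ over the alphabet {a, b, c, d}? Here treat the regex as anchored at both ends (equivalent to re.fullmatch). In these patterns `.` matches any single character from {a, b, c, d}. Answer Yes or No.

Yes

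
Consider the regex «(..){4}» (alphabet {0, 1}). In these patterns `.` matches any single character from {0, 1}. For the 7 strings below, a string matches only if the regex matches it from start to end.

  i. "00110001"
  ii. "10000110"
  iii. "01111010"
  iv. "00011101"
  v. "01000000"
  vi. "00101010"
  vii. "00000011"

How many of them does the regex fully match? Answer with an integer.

7

i → match
ii → match
iii → match
iv → match
v → match
vi → match
vii → match
Total matched: 7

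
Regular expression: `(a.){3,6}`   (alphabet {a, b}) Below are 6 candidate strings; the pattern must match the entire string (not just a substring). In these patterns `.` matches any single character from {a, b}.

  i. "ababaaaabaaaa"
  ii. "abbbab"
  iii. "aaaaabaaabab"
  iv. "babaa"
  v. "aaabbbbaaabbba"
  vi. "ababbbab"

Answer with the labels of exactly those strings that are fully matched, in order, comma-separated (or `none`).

iii

i → no match
ii → no match
iii → match
iv → no match — must start with "a"
v → no match
vi → no match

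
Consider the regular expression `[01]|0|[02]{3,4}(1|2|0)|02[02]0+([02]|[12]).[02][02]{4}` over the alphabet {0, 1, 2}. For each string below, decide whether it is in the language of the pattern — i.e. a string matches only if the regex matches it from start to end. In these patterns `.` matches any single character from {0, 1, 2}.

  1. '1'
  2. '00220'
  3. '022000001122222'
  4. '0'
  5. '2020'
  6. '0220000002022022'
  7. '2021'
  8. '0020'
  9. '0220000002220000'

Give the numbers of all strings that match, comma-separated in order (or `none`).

1. '1' → match
2. '00220' → match
3 → match
4. '0' → match
5. '2020' → match
6 → match
7. '2021' → match
8. '0020' → match
9 → match

1, 2, 3, 4, 5, 6, 7, 8, 9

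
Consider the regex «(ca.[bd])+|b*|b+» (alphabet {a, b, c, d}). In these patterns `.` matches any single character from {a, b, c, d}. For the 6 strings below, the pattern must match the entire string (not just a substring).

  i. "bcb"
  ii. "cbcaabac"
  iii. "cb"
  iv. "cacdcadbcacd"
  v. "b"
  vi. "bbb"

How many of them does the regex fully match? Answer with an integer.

i → no match
ii → no match
iii → no match
iv → match
v → match
vi → match
Total matched: 3

3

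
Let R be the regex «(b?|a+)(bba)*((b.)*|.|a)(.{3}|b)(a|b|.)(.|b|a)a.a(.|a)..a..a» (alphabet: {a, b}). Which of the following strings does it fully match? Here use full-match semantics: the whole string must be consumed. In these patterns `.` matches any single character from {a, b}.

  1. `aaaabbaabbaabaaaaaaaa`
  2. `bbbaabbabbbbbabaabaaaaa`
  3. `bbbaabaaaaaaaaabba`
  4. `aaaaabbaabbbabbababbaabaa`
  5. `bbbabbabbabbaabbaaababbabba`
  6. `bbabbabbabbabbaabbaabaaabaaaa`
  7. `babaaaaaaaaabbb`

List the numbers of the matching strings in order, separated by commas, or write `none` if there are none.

1 → match
2 → no match
3 → match
4 → no match
5 → no match
6 → match
7 → no match — must end with `a`

1, 3, 6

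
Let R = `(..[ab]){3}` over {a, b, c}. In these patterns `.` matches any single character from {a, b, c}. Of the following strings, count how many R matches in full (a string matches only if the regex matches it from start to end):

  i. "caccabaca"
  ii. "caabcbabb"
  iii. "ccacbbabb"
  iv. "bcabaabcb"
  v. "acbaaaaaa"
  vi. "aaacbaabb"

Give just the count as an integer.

5

i. "caccabaca" → no match
ii. "caabcbabb" → match
iii. "ccacbbabb" → match
iv. "bcabaabcb" → match
v. "acbaaaaaa" → match
vi. "aaacbaabb" → match
Total matched: 5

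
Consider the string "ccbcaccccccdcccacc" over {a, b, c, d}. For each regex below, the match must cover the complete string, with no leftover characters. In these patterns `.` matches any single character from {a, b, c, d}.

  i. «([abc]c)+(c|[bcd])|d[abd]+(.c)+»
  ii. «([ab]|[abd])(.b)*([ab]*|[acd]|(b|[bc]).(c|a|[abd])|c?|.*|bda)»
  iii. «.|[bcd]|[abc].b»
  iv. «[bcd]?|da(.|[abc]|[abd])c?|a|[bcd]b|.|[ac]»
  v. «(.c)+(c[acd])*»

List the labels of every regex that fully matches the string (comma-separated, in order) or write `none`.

i → no match
ii → no match
iii → no match
iv → no match
v → match

v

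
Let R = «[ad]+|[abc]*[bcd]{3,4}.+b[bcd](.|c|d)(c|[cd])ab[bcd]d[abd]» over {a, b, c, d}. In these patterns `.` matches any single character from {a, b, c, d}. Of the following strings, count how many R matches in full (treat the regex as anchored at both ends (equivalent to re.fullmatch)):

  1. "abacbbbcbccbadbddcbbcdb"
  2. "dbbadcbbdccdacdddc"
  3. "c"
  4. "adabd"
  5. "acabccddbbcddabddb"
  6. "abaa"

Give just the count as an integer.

1 → no match
2 → no match
3 → no match
4 → no match
5 → match
6 → no match
Total matched: 1

1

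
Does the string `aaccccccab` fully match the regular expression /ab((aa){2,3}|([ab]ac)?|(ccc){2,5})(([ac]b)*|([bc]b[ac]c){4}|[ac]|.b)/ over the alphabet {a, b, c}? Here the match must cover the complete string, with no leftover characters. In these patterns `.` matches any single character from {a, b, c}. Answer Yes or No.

Every match must start with `ab`, but `aaccccccab` does not.

No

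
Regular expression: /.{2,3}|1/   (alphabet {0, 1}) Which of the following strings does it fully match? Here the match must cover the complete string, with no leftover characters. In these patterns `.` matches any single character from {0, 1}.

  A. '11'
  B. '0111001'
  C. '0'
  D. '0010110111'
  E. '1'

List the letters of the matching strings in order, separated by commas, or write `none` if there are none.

A → match
B → no match
C → no match
D → no match
E → match

A, E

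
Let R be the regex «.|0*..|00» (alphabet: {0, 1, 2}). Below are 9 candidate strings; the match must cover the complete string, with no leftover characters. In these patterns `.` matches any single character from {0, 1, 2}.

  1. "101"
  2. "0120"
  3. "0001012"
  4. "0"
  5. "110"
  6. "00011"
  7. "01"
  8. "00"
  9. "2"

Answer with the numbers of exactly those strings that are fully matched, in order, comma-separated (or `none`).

4, 6, 7, 8, 9

1 → no match
2 → no match
3 → no match
4 → match
5 → no match
6 → match
7 → match
8 → match
9 → match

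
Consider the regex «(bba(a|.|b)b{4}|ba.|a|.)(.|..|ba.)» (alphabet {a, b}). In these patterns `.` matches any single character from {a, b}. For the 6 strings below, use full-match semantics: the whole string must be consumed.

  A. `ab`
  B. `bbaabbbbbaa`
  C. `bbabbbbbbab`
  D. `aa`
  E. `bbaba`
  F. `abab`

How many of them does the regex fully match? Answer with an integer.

5

A. `ab` → match
B. `bbaabbbbbaa` → match
C. `bbabbbbbbab` → match
D. `aa` → match
E. `bbaba` → no match
F. `abab` → match
Total matched: 5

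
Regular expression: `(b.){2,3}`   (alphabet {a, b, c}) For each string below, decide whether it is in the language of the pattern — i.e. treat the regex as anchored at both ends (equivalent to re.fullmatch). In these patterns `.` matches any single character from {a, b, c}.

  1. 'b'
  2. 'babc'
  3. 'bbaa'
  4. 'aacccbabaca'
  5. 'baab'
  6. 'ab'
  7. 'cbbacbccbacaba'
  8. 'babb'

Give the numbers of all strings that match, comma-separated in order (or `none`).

2, 8

1 → no match
2 → match
3 → no match
4 → no match — must start with 'b'
5 → no match
6 → no match — must start with 'b'
7 → no match — must start with 'b'
8 → match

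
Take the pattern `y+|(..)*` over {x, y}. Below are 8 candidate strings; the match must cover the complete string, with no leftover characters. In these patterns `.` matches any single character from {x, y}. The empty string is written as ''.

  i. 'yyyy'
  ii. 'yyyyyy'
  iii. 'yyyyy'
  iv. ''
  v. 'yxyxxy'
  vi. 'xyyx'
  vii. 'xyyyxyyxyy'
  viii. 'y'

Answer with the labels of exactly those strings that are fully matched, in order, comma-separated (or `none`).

i, ii, iii, iv, v, vi, vii, viii

i → match
ii → match
iii → match
iv → match
v → match
vi → match
vii → match
viii → match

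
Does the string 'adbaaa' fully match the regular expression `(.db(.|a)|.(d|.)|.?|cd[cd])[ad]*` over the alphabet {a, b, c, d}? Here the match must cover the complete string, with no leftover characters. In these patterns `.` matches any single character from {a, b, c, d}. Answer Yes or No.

Yes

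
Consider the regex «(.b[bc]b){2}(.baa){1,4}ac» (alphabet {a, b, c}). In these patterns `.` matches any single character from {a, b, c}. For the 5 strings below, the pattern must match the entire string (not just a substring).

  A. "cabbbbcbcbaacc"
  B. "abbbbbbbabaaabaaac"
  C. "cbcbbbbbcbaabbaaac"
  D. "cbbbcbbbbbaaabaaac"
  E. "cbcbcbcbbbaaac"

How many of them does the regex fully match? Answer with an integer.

A → no match — must end with "baaac"
B → match
C → match
D → match
E → match
Total matched: 4

4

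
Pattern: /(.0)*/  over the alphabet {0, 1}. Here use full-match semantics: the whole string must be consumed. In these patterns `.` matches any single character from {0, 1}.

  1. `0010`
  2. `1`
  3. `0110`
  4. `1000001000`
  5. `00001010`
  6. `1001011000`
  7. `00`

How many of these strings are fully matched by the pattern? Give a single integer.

1. `0010` → match
2. `1` → no match
3. `0110` → no match
4. `1000001000` → match
5. `00001010` → match
6. `1001011000` → no match
7. `00` → match
Total matched: 4

4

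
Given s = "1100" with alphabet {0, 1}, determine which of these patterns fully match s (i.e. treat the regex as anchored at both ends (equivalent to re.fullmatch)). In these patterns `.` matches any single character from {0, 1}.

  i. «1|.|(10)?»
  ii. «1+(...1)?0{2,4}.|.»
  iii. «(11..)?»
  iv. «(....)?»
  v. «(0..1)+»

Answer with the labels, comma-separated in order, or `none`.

i → no match
ii → no match
iii → match
iv → match
v → no match — must start with "0"

iii, iv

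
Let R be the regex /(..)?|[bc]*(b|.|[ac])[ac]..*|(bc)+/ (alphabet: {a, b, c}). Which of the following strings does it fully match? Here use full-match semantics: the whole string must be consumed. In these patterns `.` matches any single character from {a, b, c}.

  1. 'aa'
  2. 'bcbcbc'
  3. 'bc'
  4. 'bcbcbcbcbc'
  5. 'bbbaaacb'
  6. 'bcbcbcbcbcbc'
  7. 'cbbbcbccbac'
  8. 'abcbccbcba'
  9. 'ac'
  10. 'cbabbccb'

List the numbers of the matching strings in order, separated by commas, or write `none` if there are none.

1 → match
2 → match
3 → match
4 → match
5 → match
6 → match
7 → match
8 → no match
9 → match
10 → match

1, 2, 3, 4, 5, 6, 7, 9, 10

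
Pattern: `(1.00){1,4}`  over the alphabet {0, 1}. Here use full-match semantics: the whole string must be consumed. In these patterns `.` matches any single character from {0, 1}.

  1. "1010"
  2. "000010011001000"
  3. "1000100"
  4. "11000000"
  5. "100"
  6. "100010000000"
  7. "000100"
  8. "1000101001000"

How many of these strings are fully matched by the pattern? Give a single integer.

1 → no match — must end with "00"
2 → no match — must start with "1"
3 → no match
4 → no match
5 → no match
6 → no match
7 → no match — must start with "1"
8 → no match
Total matched: 0

0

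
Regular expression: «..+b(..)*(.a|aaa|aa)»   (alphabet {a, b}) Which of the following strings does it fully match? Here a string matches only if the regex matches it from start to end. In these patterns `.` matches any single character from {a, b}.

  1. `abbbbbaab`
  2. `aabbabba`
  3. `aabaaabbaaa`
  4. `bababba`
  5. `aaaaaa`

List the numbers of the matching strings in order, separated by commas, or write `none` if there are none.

1 → no match
2 → match
3 → match
4 → match
5 → no match

2, 3, 4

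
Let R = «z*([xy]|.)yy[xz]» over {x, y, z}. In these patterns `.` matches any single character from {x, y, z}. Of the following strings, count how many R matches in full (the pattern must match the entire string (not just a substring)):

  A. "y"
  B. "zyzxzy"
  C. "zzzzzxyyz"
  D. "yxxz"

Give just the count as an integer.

A → no match
B → no match
C → match
D → no match
Total matched: 1

1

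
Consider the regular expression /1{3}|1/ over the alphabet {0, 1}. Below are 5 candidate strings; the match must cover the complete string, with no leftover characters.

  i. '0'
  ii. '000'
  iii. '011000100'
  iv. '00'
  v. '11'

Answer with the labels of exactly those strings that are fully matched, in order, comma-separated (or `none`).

none

i → no match — must start with '1'
ii → no match — must start with '1'
iii → no match — must start with '1'
iv → no match — must start with '1'
v → no match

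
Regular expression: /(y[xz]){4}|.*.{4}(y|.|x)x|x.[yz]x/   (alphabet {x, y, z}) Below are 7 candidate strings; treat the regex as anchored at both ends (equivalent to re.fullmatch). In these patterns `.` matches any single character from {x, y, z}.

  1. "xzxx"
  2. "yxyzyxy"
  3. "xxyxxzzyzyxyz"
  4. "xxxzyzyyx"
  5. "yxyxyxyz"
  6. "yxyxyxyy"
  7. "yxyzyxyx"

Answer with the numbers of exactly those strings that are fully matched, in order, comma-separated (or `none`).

1 → no match
2 → no match
3 → no match
4 → match
5 → match
6 → no match
7 → match

4, 5, 7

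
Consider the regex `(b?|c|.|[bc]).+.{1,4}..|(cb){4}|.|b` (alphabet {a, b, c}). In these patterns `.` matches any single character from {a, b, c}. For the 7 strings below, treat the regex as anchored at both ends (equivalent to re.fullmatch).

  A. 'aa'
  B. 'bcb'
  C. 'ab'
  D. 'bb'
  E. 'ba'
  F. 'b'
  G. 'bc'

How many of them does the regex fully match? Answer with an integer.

A → no match
B → no match
C → no match
D → no match
E → no match
F → match
G → no match
Total matched: 1

1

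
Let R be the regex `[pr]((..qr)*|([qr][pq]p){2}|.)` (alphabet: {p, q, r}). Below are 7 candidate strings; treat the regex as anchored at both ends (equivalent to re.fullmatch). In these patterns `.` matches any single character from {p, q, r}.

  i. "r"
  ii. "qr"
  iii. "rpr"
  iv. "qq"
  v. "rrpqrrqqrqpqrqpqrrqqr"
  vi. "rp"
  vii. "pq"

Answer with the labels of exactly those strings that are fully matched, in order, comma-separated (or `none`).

i, v, vi, vii

i. "r" → match
ii. "qr" → no match
iii. "rpr" → no match
iv. "qq" → no match
v → match
vi. "rp" → match
vii. "pq" → match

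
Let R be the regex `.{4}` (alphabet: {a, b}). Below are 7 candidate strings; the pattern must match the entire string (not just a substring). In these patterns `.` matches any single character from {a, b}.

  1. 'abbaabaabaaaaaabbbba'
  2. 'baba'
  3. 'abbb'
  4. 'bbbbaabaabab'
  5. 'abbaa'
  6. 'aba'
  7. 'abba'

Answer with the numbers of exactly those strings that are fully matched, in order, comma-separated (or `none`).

1 → no match
2 → match
3 → match
4 → no match
5 → no match
6 → no match
7 → match

2, 3, 7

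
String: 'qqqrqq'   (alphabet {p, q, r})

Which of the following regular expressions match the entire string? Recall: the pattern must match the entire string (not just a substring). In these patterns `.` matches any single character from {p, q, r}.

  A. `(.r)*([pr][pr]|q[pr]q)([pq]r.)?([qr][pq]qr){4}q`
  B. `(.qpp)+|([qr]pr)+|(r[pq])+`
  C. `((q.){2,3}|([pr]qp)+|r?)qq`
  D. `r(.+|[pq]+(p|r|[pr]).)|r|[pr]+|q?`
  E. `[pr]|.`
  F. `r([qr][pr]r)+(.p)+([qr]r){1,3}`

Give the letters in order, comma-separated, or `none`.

C

A → no match — must end with 'qrq'
B → no match
C → match
D → no match
E → no match
F → no match — must start with 'r'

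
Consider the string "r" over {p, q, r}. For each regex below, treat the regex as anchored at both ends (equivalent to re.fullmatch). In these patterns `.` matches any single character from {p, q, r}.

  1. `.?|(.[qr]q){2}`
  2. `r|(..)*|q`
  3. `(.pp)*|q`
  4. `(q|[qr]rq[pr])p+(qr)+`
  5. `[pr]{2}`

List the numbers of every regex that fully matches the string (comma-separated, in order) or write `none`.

1, 2

1 → match
2 → match
3 → no match
4 → no match — must end with "qr"
5 → no match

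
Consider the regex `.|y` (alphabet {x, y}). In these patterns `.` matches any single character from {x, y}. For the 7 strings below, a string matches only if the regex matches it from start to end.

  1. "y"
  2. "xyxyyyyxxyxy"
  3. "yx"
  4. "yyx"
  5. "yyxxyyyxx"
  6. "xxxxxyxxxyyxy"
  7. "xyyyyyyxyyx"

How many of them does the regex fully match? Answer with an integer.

1 → match
2 → no match
3 → no match
4 → no match
5 → no match
6 → no match
7 → no match
Total matched: 1

1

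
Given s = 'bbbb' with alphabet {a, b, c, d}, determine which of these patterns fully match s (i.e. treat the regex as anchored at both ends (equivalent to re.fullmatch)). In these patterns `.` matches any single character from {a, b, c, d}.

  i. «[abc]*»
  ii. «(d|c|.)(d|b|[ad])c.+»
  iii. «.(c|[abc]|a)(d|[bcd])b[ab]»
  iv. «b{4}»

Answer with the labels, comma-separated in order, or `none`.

i, iv

i → match
ii → no match
iii → no match
iv → match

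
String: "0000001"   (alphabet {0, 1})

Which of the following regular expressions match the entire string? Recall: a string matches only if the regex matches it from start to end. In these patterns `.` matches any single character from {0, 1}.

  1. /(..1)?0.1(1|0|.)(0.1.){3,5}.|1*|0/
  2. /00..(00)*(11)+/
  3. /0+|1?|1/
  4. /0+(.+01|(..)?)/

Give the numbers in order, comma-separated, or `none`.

4

1 → no match
2 → no match — must end with "11"
3 → no match
4 → match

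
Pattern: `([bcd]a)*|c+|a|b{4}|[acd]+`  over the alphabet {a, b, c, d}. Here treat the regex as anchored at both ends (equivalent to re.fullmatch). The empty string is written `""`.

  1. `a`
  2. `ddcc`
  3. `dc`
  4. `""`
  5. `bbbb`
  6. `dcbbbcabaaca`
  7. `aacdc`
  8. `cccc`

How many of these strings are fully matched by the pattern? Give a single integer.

7

1 → match
2 → match
3 → match
4 → match
5 → match
6 → no match
7 → match
8 → match
Total matched: 7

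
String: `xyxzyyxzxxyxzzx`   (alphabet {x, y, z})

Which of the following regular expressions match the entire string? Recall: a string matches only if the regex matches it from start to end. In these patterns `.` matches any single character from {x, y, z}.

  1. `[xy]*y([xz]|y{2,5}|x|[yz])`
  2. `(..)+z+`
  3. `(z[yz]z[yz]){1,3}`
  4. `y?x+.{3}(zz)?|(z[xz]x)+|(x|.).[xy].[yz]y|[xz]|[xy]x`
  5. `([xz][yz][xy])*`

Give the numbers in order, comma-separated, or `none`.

1 → no match
2 → no match — must end with `z`
3 → no match — must start with `z`
4 → no match
5 → match

5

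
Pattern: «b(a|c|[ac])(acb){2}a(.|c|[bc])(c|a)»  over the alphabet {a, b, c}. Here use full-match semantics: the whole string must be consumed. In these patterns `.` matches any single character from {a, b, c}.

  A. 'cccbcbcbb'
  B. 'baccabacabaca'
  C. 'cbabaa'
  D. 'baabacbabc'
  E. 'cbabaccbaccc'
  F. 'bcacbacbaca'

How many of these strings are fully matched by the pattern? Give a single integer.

1

A → no match — must start with 'b'
B → no match
C → no match — must start with 'b'
D → no match
E → no match — must start with 'b'
F → match
Total matched: 1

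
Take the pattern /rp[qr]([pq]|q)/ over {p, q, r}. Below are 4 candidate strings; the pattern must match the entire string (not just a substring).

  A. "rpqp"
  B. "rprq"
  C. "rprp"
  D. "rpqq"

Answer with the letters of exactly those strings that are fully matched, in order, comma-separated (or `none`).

A. "rpqp" → match
B. "rprq" → match
C. "rprp" → match
D. "rpqq" → match

A, B, C, D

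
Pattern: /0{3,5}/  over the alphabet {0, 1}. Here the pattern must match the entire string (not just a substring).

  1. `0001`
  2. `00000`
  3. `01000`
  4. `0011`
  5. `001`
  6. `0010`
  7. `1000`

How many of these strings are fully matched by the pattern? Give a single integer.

1 → no match — must end with `0`
2 → match
3 → no match
4 → no match — must end with `0`
5 → no match — must end with `0`
6 → no match
7 → no match — must start with `0`
Total matched: 1

1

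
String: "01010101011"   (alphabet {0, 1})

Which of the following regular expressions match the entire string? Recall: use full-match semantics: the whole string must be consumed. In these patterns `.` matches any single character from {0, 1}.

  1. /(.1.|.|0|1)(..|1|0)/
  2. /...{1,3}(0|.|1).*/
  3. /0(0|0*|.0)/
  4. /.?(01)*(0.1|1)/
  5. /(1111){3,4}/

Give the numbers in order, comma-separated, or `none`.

1 → no match
2 → match
3 → no match
4 → match
5 → no match — must start with "1111"

2, 4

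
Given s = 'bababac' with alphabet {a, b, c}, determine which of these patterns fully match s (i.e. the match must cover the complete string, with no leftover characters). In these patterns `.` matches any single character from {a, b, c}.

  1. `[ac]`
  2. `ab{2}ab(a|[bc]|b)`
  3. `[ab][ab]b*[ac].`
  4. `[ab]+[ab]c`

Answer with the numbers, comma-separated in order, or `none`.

4

1 → no match
2 → no match — must start with 'ab'
3 → no match
4 → match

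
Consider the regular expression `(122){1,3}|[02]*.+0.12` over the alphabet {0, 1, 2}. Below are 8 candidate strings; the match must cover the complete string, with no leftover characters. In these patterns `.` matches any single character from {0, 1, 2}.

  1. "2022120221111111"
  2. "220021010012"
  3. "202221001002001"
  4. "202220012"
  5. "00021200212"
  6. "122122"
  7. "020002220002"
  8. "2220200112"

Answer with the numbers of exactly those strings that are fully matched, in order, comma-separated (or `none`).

2, 4, 5, 6, 8

1 → no match
2 → match
3 → no match
4 → match
5 → match
6 → match
7 → no match
8 → match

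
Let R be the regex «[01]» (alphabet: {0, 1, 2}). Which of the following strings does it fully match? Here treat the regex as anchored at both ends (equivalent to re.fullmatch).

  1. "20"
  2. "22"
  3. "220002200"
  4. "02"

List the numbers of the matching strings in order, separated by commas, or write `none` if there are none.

1 → no match
2 → no match
3 → no match
4 → no match

none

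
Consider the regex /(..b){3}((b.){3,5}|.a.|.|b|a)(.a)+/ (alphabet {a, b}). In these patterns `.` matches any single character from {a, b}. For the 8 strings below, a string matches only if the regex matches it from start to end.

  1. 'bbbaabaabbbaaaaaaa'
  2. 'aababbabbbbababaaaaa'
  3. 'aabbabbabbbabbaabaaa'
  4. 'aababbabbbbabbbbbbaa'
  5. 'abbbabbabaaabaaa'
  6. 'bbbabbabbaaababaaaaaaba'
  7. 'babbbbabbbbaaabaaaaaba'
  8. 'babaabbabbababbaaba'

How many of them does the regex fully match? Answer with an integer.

1 → match
2 → match
3 → no match
4 → no match
5 → match
6 → no match
7 → match
8 → match
Total matched: 5

5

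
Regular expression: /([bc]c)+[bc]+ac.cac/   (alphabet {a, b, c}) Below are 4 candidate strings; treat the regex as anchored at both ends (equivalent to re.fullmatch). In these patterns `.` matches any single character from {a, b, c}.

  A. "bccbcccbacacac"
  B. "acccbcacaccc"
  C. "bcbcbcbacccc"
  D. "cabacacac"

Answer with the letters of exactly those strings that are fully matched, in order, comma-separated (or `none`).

A

A → match
B → no match — must end with "cac"
C → no match — must end with "cac"
D → no match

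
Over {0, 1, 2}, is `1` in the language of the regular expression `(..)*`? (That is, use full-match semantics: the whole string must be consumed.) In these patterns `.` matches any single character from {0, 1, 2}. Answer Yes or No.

No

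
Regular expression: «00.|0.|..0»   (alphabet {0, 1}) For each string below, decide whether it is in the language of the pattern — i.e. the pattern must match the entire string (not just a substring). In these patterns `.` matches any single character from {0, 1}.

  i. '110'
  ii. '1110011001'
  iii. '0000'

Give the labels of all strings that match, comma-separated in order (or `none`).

i

i → match
ii → no match
iii → no match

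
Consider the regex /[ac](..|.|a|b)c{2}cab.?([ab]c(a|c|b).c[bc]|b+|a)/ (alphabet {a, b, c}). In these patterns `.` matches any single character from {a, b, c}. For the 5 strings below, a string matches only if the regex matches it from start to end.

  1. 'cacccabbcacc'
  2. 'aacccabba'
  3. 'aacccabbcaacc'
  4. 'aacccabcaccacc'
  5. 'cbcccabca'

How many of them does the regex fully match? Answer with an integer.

4

1 → no match
2 → match
3 → match
4 → match
5 → match
Total matched: 4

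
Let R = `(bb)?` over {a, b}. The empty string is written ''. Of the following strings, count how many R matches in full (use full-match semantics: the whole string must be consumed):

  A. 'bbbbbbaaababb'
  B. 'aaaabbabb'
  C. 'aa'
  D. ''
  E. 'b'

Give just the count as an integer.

1

A → no match
B → no match
C → no match
D → match
E → no match
Total matched: 1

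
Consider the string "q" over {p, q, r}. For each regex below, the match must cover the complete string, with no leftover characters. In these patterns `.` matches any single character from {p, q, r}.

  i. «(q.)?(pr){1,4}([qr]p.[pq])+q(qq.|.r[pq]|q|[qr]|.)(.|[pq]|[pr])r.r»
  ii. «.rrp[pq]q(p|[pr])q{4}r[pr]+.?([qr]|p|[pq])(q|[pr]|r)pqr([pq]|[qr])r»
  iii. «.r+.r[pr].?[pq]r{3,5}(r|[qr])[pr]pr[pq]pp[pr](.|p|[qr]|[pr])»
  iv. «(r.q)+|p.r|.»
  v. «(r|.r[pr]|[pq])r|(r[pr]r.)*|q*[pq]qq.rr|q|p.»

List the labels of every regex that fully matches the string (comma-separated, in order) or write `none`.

iv, v

i → no match — must end with "r"
ii → no match — must end with "r"
iii → no match
iv → match
v → match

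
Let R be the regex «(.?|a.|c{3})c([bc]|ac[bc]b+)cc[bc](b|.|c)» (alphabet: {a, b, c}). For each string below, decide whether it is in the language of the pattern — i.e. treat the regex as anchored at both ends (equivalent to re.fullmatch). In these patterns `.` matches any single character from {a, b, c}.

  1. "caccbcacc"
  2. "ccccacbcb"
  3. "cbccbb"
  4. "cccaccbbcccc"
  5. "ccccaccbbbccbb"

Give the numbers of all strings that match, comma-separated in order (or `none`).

3, 5

1 → no match
2 → no match
3 → match
4 → no match
5 → match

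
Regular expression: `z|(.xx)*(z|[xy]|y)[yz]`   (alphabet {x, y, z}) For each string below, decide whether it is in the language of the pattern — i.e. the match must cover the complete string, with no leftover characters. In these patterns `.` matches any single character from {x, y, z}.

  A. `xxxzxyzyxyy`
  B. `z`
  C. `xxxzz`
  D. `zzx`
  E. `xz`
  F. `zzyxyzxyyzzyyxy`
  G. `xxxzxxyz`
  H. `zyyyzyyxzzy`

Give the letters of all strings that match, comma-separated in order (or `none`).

B, C, E, G

A → no match
B → match
C → match
D → no match
E → match
F → no match
G → match
H → no match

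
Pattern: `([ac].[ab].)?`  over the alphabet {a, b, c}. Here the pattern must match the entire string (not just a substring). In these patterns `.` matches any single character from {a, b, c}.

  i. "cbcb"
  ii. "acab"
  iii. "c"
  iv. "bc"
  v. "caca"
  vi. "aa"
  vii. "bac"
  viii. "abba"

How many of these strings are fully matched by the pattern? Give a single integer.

i → no match
ii → match
iii → no match
iv → no match
v → no match
vi → no match
vii → no match
viii → match
Total matched: 2

2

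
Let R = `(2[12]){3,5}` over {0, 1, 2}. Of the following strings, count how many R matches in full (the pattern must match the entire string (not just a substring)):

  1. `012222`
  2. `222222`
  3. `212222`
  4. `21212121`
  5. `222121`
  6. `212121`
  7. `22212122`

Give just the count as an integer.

1. `012222` → no match — must start with `2`
2. `222222` → match
3. `212222` → match
4. `21212121` → match
5. `222121` → match
6. `212121` → match
7. `22212122` → match
Total matched: 6

6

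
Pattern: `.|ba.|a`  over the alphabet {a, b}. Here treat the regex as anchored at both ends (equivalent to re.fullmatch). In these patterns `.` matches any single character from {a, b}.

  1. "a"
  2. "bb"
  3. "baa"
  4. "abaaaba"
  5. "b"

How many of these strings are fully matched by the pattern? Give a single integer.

1. "a" → match
2. "bb" → no match
3. "baa" → match
4. "abaaaba" → no match
5. "b" → match
Total matched: 3

3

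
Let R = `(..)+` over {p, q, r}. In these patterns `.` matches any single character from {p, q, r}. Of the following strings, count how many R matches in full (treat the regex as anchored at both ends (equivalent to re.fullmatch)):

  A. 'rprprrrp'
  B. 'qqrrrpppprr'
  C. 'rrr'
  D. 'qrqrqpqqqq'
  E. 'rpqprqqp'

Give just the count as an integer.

A. 'rprprrrp' → match
B. 'qqrrrpppprr' → no match
C. 'rrr' → no match
D. 'qrqrqpqqqq' → match
E. 'rpqprqqp' → match
Total matched: 3

3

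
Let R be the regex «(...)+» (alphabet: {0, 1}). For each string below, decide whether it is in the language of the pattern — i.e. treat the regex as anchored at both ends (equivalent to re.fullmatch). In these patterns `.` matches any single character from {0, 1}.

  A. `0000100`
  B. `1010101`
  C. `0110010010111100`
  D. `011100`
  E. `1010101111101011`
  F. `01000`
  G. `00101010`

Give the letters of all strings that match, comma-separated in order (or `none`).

A → no match
B → no match
C → no match
D → match
E → no match
F → no match
G → no match

D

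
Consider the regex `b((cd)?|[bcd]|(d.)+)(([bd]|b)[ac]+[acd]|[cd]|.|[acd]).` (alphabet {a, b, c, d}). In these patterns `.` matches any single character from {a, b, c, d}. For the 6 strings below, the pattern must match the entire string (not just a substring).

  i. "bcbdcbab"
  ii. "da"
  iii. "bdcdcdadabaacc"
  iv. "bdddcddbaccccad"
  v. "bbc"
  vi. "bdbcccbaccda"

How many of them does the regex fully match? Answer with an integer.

3

i → no match
ii → no match — must start with "b"
iii → match
iv → match
v → match
vi → no match
Total matched: 3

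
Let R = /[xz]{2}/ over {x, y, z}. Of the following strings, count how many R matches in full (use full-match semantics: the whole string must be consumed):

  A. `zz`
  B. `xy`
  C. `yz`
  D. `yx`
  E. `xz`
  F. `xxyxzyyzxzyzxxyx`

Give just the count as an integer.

A → match
B → no match
C → no match
D → no match
E → match
F → no match
Total matched: 2

2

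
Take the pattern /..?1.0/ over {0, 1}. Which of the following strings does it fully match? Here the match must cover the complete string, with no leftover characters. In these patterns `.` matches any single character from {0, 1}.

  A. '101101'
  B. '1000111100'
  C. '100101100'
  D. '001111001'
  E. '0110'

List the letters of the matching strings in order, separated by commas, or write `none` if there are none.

A → no match — must end with '0'
B → no match
C → no match
D → no match — must end with '0'
E → match

E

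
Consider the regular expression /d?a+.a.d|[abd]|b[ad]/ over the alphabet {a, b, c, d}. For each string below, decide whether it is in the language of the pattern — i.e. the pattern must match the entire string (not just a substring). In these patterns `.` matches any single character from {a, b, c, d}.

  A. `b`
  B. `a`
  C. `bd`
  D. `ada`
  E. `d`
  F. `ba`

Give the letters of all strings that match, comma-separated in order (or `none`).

A → match
B → match
C → match
D → no match
E → match
F → match

A, B, C, E, F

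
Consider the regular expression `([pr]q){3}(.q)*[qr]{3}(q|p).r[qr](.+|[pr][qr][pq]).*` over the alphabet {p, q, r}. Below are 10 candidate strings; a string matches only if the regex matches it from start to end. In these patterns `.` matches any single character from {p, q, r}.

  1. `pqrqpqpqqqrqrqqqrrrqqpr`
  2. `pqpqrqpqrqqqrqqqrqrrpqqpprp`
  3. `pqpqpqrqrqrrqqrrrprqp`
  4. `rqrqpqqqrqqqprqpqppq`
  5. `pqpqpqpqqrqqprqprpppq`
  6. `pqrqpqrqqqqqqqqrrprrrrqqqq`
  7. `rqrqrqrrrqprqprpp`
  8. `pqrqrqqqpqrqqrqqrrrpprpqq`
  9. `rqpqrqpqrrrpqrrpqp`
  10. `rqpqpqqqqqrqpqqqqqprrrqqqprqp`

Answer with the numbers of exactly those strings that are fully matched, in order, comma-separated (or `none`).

1, 3, 4, 5, 6, 7, 8, 9, 10

1 → match
2 → no match
3 → match
4 → match
5 → match
6 → match
7 → match
8 → match
9 → match
10 → match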